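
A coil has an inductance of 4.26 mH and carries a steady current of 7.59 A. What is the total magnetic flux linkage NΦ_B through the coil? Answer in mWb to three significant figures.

NΦ_B ≈ 32.3 mWb

From L = NΦ_B/I, the flux linkage is NΦ_B = LI.
NΦ_B = (4.260×10^-3 H)(7.59 A) = 3.233×10^-2 Wb.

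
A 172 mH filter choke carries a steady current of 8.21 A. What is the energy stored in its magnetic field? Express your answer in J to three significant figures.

U ≈ 5.80 J

Stored magnetic energy: U = ½LI².
U = ½(0.172 H)(8.21 A)² = 5.797 J.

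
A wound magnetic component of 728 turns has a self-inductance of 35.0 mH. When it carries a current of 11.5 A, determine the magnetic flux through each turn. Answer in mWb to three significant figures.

Φ_B ≈ 0.553 mWb

From L = NΦ_B/I, the flux per turn is Φ_B = LI/N.
Φ_B = (3.500×10^-2 H)(11.5 A)/728 = 5.529×10^-4 Wb.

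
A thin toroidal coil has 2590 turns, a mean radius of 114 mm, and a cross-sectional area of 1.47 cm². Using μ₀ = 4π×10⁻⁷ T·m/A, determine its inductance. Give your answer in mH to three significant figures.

For a thin toroid, L = μ₀N²A/(2πR).
L = (4π×10⁻⁷)(2590)²(1.470×10^-4) / (2π×0.114 m) = 1.730×10^-3 H.

L ≈ 1.73 mH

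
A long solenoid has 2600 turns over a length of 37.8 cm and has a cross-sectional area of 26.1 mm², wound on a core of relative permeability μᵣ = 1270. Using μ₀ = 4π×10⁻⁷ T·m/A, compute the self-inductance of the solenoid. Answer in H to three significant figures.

A = 26.1 mm² = 2.610×10^-5 m².
For a long solenoid, L = μ₀μᵣN²A/ℓ.
L = (4π×10⁻⁷)(1270)(2600)²(2.610×10^-5)/(0.378 m) = 0.7449 H.

L ≈ 0.745 H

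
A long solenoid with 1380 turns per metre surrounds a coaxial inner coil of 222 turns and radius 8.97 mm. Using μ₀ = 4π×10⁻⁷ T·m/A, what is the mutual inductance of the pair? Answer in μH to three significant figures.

The outer solenoid produces a uniform field B₁ = μ₀n₁I₁ across the inner coil,
so the flux linkage is N₂Φ = N₂B₁A₂ = μ₀n₁N₂A₂·I₁, giving M = μ₀n₁N₂A₂.
A₂ = πr² = π(8.970×10^-3 m)² = 2.528×10^-4 m².
M = (4π×10⁻⁷)(1380)(222)(2.528×10^-4) = 9.731×10^-5 H.

M ≈ 97.3 μH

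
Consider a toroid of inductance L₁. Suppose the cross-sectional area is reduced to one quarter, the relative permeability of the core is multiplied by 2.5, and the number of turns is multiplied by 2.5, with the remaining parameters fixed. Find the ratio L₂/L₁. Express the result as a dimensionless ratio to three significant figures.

For a toroid, L ∝ μᵣN²A/R.
L₂/L₁ = (0.25) × (2.5) × (2.5)^2 = 3.91.

L₂/L₁ = 3.91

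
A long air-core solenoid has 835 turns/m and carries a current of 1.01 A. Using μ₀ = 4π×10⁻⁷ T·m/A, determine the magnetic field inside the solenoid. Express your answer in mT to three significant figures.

B ≈ 1.06 mT

Inside a long solenoid, B = μ₀nI.
B = (4π×10⁻⁷)(835 m⁻¹)(1.01 A) = 1.060×10^-3 T.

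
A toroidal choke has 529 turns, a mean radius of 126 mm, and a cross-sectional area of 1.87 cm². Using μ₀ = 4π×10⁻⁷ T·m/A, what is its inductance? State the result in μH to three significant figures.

For a thin toroid, L = μ₀N²A/(2πR).
L = (4π×10⁻⁷)(529)²(1.870×10^-4) / (2π×0.126 m) = 8.306×10^-5 H.

L ≈ 83.1 μH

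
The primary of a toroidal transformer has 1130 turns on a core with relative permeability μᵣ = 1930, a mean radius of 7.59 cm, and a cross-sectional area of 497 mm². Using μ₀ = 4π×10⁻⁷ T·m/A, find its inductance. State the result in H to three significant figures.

For a thin toroid, L = μ₀μᵣN²A/(2πR).
L = (4π×10⁻⁷)(1930)(1130)²(4.970×10^-4) / (2π×7.590×10^-2 m) = 3.227 H.

L ≈ 3.23 H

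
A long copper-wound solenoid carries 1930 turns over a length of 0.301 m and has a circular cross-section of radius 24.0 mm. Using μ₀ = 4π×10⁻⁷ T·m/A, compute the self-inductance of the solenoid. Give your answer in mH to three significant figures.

L ≈ 28.1 mH

A = πr² = π(2.400×10^-2 m)² = 1.810×10^-3 m².
For a long solenoid, L = μ₀N²A/ℓ.
L = (4π×10⁻⁷)(1930)²(1.810×10^-3)/(0.301 m) = 2.814×10^-2 H.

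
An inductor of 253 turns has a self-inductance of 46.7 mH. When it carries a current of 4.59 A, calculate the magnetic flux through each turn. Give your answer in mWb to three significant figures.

Φ_B ≈ 0.847 mWb

From L = NΦ_B/I, the flux per turn is Φ_B = LI/N.
Φ_B = (4.670×10^-2 H)(4.59 A)/253 = 8.472×10^-4 Wb.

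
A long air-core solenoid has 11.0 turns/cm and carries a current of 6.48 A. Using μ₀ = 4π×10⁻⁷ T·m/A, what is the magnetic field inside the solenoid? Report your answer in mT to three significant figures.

B ≈ 8.96 mT

Inside a long solenoid, B = μ₀nI.
B = (4π×10⁻⁷)(1.100×10^3 m⁻¹)(6.48 A) = 8.957×10^-3 T.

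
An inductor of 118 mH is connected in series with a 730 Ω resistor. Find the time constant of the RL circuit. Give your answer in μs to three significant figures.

τ = L/R = (0.118 H)/(730 Ω) = 1.616×10^-4 s.

τ ≈ 162 μs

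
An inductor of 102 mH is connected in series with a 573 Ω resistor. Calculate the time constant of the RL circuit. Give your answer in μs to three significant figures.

τ = L/R = (0.102 H)/(573 Ω) = 1.780×10^-4 s.

τ ≈ 178 μs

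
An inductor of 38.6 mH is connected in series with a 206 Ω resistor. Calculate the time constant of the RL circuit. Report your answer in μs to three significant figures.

τ = L/R = (3.860×10^-2 H)/(206 Ω) = 1.874×10^-4 s.

τ ≈ 187 μs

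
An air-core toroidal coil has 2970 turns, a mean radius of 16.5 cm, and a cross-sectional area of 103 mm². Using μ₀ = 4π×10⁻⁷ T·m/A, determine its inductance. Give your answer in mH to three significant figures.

L ≈ 1.10 mH

For a thin toroid, L = μ₀N²A/(2πR).
L = (4π×10⁻⁷)(2970)²(1.030×10^-4) / (2π×0.165 m) = 1.101×10^-3 H.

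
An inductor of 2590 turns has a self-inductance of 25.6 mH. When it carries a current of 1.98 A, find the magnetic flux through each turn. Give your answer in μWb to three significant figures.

From L = NΦ_B/I, the flux per turn is Φ_B = LI/N.
Φ_B = (2.560×10^-2 H)(1.98 A)/2590 = 1.957×10^-5 Wb.

Φ_B ≈ 19.6 μWb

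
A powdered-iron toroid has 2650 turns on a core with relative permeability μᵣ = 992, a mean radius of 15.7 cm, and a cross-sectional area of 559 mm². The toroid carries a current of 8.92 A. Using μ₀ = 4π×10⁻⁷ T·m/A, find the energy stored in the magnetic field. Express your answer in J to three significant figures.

U ≈ 197 J

L = μ₀μᵣN²A/(2πR) = (4π×10⁻⁷)(992)(2650)²(5.590×10^-4)/(2π×0.157) = 4.961 H.
U = ½LI² = ½(4.961)(8.92)² = 197.4 J.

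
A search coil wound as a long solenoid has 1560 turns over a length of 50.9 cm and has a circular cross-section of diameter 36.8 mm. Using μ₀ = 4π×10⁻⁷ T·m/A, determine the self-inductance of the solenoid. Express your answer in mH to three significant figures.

A = π(d/2)² = π(1.840×10^-2 m)² = 1.064×10^-3 m².
For a long solenoid, L = μ₀N²A/ℓ.
L = (4π×10⁻⁷)(1560)²(1.064×10^-3)/(0.509 m) = 6.390×10^-3 H.

L ≈ 6.39 mH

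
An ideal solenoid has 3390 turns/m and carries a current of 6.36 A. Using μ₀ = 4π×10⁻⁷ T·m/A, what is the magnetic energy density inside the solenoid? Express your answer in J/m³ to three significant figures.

B = μ₀nI = (4π×10⁻⁷)(3.390×10^3)(6.36) = 2.709×10^-2 T.
u = B²/(2μ₀) = (2.709×10^-2)²/(2×4π×10⁻⁷) = 292.1 J/m³.

u ≈ 292 J/m³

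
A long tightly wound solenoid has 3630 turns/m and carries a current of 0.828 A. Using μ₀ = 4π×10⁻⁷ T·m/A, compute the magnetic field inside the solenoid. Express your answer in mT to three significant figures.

B ≈ 3.78 mT

Inside a long solenoid, B = μ₀nI.
B = (4π×10⁻⁷)(3.630×10^3 m⁻¹)(0.828 A) = 3.777×10^-3 T.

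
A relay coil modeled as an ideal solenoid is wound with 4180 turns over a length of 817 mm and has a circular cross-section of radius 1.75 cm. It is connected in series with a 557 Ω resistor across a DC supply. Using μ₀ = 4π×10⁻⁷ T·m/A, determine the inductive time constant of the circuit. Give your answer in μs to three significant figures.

τ ≈ 46.4 μs

A = πr² = π(1.750×10^-2 m)² = 9.621×10^-4 m².
L = μ₀N²A/ℓ = (4π×10⁻⁷)(4180)²(9.621×10^-4)/(0.817) = 2.586×10^-2 H.
τ = L/R = (2.586×10^-2)/(557) = 4.642×10^-5 s.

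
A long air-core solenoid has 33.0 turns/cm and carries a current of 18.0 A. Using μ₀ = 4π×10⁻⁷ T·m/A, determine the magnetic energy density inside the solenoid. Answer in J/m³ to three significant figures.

u ≈ 2220 J/m³

B = μ₀nI = (4π×10⁻⁷)(3.300×10^3)(18.0) = 7.464×10^-2 T.
u = B²/(2μ₀) = (7.464×10^-2)²/(2×4π×10⁻⁷) = 2.217×10^3 J/m³.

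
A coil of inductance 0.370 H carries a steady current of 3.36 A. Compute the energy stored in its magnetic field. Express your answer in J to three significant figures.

Stored magnetic energy: U = ½LI².
U = ½(0.37 H)(3.36 A)² = 2.089 J.

U ≈ 2.09 J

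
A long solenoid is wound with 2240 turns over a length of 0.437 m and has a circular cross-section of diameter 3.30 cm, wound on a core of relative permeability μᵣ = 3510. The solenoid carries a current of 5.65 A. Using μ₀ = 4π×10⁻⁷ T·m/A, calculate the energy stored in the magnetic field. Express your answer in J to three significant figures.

U ≈ 691 J

A = π(d/2)² = π(1.650×10^-2 m)² = 8.553×10^-4 m².
L = μ₀μᵣN²A/ℓ = (4π×10⁻⁷)(3510)(2240)²(8.553×10^-4)/(0.437) = 43.32 H.
U = ½LI² = ½(43.32)(5.65)² = 691.4 J.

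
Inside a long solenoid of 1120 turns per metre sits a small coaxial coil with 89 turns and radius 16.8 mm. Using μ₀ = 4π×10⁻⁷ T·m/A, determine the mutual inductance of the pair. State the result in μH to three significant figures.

M ≈ 111 μH

The outer solenoid produces a uniform field B₁ = μ₀n₁I₁ across the inner coil,
so the flux linkage is N₂Φ = N₂B₁A₂ = μ₀n₁N₂A₂·I₁, giving M = μ₀n₁N₂A₂.
A₂ = πr² = π(1.680×10^-2 m)² = 8.867×10^-4 m².
M = (4π×10⁻⁷)(1120)(89)(8.867×10^-4) = 1.111×10^-4 H.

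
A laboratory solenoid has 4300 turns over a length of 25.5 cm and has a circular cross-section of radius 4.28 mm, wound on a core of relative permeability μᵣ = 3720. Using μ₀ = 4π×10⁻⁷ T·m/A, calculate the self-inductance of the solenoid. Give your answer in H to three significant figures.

A = πr² = π(4.280×10^-3 m)² = 5.7549×10^-5 m².
For a long solenoid, L = μ₀μᵣN²A/ℓ.
L = (4π×10⁻⁷)(3720)(4300)²(5.7549×10^-5)/(0.255 m) = 19.51 H.

L ≈ 19.5 H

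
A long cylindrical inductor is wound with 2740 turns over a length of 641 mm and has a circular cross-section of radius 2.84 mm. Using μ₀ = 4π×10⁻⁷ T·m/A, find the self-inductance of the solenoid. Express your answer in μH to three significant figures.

L ≈ 373 μH

A = πr² = π(2.840×10^-3 m)² = 2.534×10^-5 m².
For a long solenoid, L = μ₀N²A/ℓ.
L = (4π×10⁻⁷)(2740)²(2.534×10^-5)/(0.641 m) = 3.729×10^-4 H.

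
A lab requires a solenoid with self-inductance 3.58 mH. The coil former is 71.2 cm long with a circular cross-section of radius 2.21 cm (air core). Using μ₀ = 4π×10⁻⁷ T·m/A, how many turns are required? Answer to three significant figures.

A = πr² = π(2.210×10^-2 m)² = 1.534×10^-3 m².
From L = μ₀N²A/ℓ, N = √(Lℓ / (μ₀A)).
N = √[(3.580×10^-3)(0.712) / ((4π×10⁻⁷)×1.534×10^-3)] = √(1.322×10^6) ≈ 1149.8.

N ≈ 1150 turns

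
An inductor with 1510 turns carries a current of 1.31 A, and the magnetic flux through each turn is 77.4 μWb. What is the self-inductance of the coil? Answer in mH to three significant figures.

Self-inductance is defined by L = NΦ_B/I (flux linkage over current).
L = (1510)(7.740×10^-5 Wb)/(1.31 A) = 8.922×10^-2 H.

L ≈ 89.2 mH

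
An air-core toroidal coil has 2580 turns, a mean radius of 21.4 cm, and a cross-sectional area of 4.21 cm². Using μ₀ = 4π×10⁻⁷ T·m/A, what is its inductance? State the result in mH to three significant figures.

L ≈ 2.62 mH

For a thin toroid, L = μ₀N²A/(2πR).
L = (4π×10⁻⁷)(2580)²(4.210×10^-4) / (2π×0.214 m) = 2.619×10^-3 H.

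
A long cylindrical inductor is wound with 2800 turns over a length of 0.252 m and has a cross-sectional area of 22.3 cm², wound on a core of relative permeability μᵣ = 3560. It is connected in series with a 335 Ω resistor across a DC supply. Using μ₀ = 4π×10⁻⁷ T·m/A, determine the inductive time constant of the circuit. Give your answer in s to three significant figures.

A = 22.3 cm² = 2.230×10^-3 m².
L = μ₀μᵣN²A/ℓ = (4π×10⁻⁷)(3560)(2800)²(2.230×10^-3)/(0.252) = 310.4 H.
τ = L/R = (310.4)/(335) = 0.92648 s.

τ ≈ 0.926 s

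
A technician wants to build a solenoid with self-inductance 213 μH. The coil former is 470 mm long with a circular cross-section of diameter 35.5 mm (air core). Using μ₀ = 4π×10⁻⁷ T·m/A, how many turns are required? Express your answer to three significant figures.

N ≈ 284 turns

A = π(d/2)² = π(1.775×10^-2 m)² = 9.898×10^-4 m².
From L = μ₀N²A/ℓ, N = √(Lℓ / (μ₀A)).
N = √[(2.130×10^-4)(0.47) / ((4π×10⁻⁷)×9.898×10^-4)] = √(8.049×10^4) ≈ 283.7.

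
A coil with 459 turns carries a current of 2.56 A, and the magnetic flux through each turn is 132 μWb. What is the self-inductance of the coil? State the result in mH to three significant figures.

Self-inductance is defined by L = NΦ_B/I (flux linkage over current).
L = (459)(1.320×10^-4 Wb)/(2.56 A) = 2.367×10^-2 H.

L ≈ 23.7 mH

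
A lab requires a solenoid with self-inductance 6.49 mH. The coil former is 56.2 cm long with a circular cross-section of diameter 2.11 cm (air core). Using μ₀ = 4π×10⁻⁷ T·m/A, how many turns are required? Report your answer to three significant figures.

A = π(d/2)² = π(1.055×10^-2 m)² = 3.497×10^-4 m².
From L = μ₀N²A/ℓ, N = √(Lℓ / (μ₀A)).
N = √[(6.490×10^-3)(0.562) / ((4π×10⁻⁷)×3.497×10^-4)] = √(8.301×10^6) ≈ 2881.1.

N ≈ 2880 turns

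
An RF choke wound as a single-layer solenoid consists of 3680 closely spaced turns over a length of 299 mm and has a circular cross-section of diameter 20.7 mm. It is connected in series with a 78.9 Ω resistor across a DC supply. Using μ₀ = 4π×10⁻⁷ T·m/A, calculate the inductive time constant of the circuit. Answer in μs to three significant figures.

A = π(d/2)² = π(1.035×10^-2 m)² = 3.365×10^-4 m².
L = μ₀N²A/ℓ = (4π×10⁻⁷)(3680)²(3.365×10^-4)/(0.299) = 1.915×10^-2 H.
τ = L/R = (1.915×10^-2)/(78.9) = 2.428×10^-4 s.

τ ≈ 243 μs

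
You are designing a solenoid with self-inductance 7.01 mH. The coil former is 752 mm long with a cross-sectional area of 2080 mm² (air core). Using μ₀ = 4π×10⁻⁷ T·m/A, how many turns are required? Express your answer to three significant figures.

N ≈ 1420 turns

A = 2080 mm² = 2.080×10^-3 m².
From L = μ₀N²A/ℓ, N = √(Lℓ / (μ₀A)).
N = √[(7.010×10^-3)(0.752) / ((4π×10⁻⁷)×2.080×10^-3)] = √(2.017×10^6) ≈ 1420.1.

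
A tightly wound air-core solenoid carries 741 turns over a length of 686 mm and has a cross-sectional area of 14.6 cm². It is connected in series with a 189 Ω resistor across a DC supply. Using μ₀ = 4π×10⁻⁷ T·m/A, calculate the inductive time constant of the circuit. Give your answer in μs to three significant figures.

A = 14.6 cm² = 1.460×10^-3 m².
L = μ₀N²A/ℓ = (4π×10⁻⁷)(741)²(1.460×10^-3)/(0.686) = 1.469×10^-3 H.
τ = L/R = (1.469×10^-3)/(189) = 7.770×10^-6 s.

τ ≈ 7.77 μs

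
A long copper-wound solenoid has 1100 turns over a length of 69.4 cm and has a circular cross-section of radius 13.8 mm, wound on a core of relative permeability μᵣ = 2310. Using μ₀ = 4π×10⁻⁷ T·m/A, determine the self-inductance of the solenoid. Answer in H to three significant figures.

A = πr² = π(1.380×10^-2 m)² = 5.983×10^-4 m².
For a long solenoid, L = μ₀μᵣN²A/ℓ.
L = (4π×10⁻⁷)(2310)(1100)²(5.983×10^-4)/(0.694 m) = 3.028 H.

L ≈ 3.03 H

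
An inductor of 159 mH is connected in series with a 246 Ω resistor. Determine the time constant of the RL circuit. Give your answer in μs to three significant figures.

τ = L/R = (0.159 H)/(246 Ω) = 6.463×10^-4 s.

τ ≈ 646 μs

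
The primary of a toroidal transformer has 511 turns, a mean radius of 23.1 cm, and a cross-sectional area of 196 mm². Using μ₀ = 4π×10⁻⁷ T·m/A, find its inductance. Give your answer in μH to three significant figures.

For a thin toroid, L = μ₀N²A/(2πR).
L = (4π×10⁻⁷)(511)²(1.960×10^-4) / (2π×0.231 m) = 4.431×10^-5 H.

L ≈ 44.3 μH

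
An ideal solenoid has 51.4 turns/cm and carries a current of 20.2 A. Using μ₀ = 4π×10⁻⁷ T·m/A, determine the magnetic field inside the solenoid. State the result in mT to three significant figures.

Inside a long solenoid, B = μ₀nI.
B = (4π×10⁻⁷)(5.140×10^3 m⁻¹)(20.2 A) = 0.13047 T.

B ≈ 130 mT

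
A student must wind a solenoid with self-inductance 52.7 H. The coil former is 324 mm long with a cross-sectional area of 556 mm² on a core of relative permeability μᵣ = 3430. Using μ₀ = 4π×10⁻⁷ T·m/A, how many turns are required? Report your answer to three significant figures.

A = 556 mm² = 5.560×10^-4 m².
From L = μ₀μᵣN²A/ℓ, N = √(Lℓ / (μ₀μᵣA)).
N = √[(52.7)(0.324) / ((4π×10⁻⁷)(3430)×5.560×10^-4)] = √(7.1249×10^6) ≈ 2669.2.

N ≈ 2670 turns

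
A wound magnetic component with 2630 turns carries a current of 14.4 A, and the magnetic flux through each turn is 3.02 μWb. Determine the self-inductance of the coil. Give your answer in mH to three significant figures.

Self-inductance is defined by L = NΦ_B/I (flux linkage over current).
L = (2630)(3.020×10^-6 Wb)/(14.4 A) = 5.516×10^-4 H.

L ≈ 0.552 mH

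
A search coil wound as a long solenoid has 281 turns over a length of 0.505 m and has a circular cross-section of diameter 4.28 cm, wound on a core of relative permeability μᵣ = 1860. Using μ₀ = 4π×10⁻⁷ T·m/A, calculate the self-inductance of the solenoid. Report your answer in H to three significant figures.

L ≈ 0.526 H

A = π(d/2)² = π(2.140×10^-2 m)² = 1.439×10^-3 m².
For a long solenoid, L = μ₀μᵣN²A/ℓ.
L = (4π×10⁻⁷)(1860)(281)²(1.439×10^-3)/(0.505 m) = 0.5258 H.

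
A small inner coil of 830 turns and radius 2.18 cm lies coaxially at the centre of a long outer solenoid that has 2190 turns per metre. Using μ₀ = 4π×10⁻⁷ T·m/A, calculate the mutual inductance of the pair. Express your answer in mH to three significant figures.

The outer solenoid produces a uniform field B₁ = μ₀n₁I₁ across the inner coil,
so the flux linkage is N₂Φ = N₂B₁A₂ = μ₀n₁N₂A₂·I₁, giving M = μ₀n₁N₂A₂.
A₂ = πr² = π(2.180×10^-2 m)² = 1.493×10^-3 m².
M = (4π×10⁻⁷)(2190)(830)(1.493×10^-3) = 3.410×10^-3 H.

M ≈ 3.41 mH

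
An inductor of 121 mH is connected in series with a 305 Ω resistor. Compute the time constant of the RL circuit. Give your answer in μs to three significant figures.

τ = L/R = (0.121 H)/(305 Ω) = 3.967×10^-4 s.

τ ≈ 397 μs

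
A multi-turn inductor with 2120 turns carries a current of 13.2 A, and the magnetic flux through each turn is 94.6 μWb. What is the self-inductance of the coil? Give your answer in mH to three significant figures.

Self-inductance is defined by L = NΦ_B/I (flux linkage over current).
L = (2120)(9.460×10^-5 Wb)/(13.2 A) = 1.519×10^-2 H.

L ≈ 15.2 mH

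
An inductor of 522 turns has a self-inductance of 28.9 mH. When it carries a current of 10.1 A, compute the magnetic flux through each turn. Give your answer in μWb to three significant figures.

From L = NΦ_B/I, the flux per turn is Φ_B = LI/N.
Φ_B = (2.890×10^-2 H)(10.1 A)/522 = 5.592×10^-4 Wb.

Φ_B ≈ 559 μWb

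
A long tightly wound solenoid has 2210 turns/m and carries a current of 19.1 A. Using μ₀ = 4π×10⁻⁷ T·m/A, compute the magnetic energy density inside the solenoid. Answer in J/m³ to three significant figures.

B = μ₀nI = (4π×10⁻⁷)(2.210×10^3)(19.1) = 5.304×10^-2 T.
u = B²/(2μ₀) = (5.304×10^-2)²/(2×4π×10⁻⁷) = 1.120×10^3 J/m³.

u ≈ 1120 J/m³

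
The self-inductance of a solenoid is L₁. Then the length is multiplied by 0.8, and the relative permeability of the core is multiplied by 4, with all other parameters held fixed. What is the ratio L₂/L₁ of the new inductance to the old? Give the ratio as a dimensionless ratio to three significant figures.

L₂/L₁ = 5.00

For a solenoid, L ∝ μᵣN²A/ℓ.
L₂/L₁ = (0.8)^-1 × (4) = 5.00.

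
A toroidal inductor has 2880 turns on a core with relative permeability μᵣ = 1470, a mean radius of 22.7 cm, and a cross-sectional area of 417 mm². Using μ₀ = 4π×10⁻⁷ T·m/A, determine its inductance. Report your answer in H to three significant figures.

L ≈ 4.48 H

For a thin toroid, L = μ₀μᵣN²A/(2πR).
L = (4π×10⁻⁷)(1470)(2880)²(4.170×10^-4) / (2π×0.227 m) = 4.48 H.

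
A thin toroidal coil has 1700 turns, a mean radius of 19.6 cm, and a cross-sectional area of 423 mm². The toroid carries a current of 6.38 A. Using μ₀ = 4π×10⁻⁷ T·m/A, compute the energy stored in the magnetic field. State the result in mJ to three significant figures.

U ≈ 25.4 mJ

L = μ₀N²A/(2πR) = (4π×10⁻⁷)(1700)²(4.230×10^-4)/(2π×0.196) = 1.247×10^-3 H.
U = ½LI² = ½(1.247×10^-3)(6.38)² = 2.539×10^-2 J.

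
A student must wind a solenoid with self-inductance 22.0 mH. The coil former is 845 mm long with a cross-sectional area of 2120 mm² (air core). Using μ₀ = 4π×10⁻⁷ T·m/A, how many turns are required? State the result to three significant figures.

A = 2120 mm² = 2.120×10^-3 m².
From L = μ₀N²A/ℓ, N = √(Lℓ / (μ₀A)).
N = √[(2.200×10^-2)(0.845) / ((4π×10⁻⁷)×2.120×10^-3)] = √(6.978×10^6) ≈ 2641.6.

N ≈ 2640 turns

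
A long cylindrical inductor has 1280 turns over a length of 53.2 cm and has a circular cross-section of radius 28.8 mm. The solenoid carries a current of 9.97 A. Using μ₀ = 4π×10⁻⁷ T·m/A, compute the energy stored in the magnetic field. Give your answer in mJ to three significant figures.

U ≈ 501 mJ

A = πr² = π(2.880×10^-2 m)² = 2.606×10^-3 m².
L = μ₀N²A/ℓ = (4π×10⁻⁷)(1280)²(2.606×10^-3)/(0.532) = 1.008×10^-2 H.
U = ½LI² = ½(1.008×10^-2)(9.97)² = 0.5012 J.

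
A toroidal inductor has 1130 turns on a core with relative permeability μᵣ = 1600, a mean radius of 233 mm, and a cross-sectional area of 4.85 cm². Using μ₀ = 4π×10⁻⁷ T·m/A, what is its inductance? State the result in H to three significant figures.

L ≈ 0.851 H

For a thin toroid, L = μ₀μᵣN²A/(2πR).
L = (4π×10⁻⁷)(1600)(1130)²(4.850×10^-4) / (2π×0.233 m) = 0.8505 H.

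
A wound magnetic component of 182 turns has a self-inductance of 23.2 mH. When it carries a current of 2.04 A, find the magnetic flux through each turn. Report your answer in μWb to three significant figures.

From L = NΦ_B/I, the flux per turn is Φ_B = LI/N.
Φ_B = (2.320×10^-2 H)(2.04 A)/182 = 2.600×10^-4 Wb.

Φ_B ≈ 260 μWb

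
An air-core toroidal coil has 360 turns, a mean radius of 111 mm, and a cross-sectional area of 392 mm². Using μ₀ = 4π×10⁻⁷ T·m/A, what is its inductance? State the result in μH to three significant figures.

L ≈ 91.5 μH

For a thin toroid, L = μ₀N²A/(2πR).
L = (4π×10⁻⁷)(360)²(3.920×10^-4) / (2π×0.111 m) = 9.154×10^-5 H.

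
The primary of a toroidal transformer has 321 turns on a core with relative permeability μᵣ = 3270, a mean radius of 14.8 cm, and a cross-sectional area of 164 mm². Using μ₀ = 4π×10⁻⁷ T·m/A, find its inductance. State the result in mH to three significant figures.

For a thin toroid, L = μ₀μᵣN²A/(2πR).
L = (4π×10⁻⁷)(3270)(321)²(1.640×10^-4) / (2π×0.148 m) = 7.467×10^-2 H.

L ≈ 74.7 mH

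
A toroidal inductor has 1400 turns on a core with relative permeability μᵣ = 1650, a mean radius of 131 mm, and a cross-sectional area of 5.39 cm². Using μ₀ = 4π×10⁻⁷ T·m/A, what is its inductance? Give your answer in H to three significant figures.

L ≈ 2.66 H

For a thin toroid, L = μ₀μᵣN²A/(2πR).
L = (4π×10⁻⁷)(1650)(1400)²(5.390×10^-4) / (2π×0.131 m) = 2.661 H.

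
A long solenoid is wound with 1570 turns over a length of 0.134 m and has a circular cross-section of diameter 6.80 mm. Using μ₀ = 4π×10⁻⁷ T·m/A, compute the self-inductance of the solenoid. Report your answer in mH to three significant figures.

L ≈ 0.839 mH

A = π(d/2)² = π(3.400×10^-3 m)² = 3.632×10^-5 m².
For a long solenoid, L = μ₀N²A/ℓ.
L = (4π×10⁻⁷)(1570)²(3.632×10^-5)/(0.134 m) = 8.3948×10^-4 H.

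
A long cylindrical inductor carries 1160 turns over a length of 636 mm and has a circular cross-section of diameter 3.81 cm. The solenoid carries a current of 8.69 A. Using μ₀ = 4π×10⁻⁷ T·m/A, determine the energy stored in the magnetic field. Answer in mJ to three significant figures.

A = π(d/2)² = π(1.905×10^-2 m)² = 1.140×10^-3 m².
L = μ₀N²A/ℓ = (4π×10⁻⁷)(1160)²(1.140×10^-3)/(0.636) = 3.031×10^-3 H.
U = ½LI² = ½(3.031×10^-3)(8.69)² = 0.11445 J.

U ≈ 114 mJ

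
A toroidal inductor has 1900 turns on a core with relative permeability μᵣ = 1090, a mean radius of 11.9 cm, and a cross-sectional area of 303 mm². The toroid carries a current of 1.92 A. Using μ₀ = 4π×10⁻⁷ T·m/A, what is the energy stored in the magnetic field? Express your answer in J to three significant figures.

L = μ₀μᵣN²A/(2πR) = (4π×10⁻⁷)(1090)(1900)²(3.030×10^-4)/(2π×0.119) = 2.004 H.
U = ½LI² = ½(2.004)(1.92)² = 3.693 J.

U ≈ 3.69 J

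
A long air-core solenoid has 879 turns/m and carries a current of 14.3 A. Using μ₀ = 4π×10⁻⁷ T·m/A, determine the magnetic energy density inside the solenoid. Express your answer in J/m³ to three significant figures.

B = μ₀nI = (4π×10⁻⁷)(879)(14.3) = 1.580×10^-2 T.
u = B²/(2μ₀) = (1.580×10^-2)²/(2×4π×10⁻⁷) = 99.27 J/m³.

u ≈ 99.3 J/m³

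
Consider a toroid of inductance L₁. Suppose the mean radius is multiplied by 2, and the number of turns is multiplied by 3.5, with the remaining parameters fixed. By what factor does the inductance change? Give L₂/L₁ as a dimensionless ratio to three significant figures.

L₂/L₁ = 6.13

For a toroid, L ∝ μᵣN²A/R.
L₂/L₁ = (2)^-1 × (3.5)^2 = 6.13.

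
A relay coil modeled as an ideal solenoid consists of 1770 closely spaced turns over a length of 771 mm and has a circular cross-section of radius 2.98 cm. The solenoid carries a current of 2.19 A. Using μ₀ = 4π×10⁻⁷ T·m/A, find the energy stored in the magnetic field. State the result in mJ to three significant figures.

A = πr² = π(2.980×10^-2 m)² = 2.790×10^-3 m².
L = μ₀N²A/ℓ = (4π×10⁻⁷)(1770)²(2.790×10^-3)/(0.771) = 1.4246×10^-2 H.
U = ½LI² = ½(1.4246×10^-2)(2.19)² = 3.416×10^-2 J.

U ≈ 34.2 mJ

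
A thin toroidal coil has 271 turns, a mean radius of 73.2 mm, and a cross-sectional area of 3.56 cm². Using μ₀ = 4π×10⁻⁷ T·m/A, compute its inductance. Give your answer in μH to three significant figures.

For a thin toroid, L = μ₀N²A/(2πR).
L = (4π×10⁻⁷)(271)²(3.560×10^-4) / (2π×7.320×10^-2 m) = 7.143×10^-5 H.

L ≈ 71.4 μH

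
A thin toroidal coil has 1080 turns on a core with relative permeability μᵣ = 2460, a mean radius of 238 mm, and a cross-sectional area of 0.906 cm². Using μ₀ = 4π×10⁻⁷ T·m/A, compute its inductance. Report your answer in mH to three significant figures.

For a thin toroid, L = μ₀μᵣN²A/(2πR).
L = (4π×10⁻⁷)(2460)(1080)²(9.060×10^-5) / (2π×0.238 m) = 0.21846 H.

L ≈ 218 mH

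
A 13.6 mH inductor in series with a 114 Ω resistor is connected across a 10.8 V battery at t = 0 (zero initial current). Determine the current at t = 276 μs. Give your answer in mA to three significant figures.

τ = L/R = 1.360×10^-2/114 = 1.193×10^-4 s; final current I_∞ = ε/R = 10.8/114 = 9.474×10^-2 A.
I(t) = I_∞(1 − e^(−t/τ)) with t/τ = 2.314.
I = (9.474×10^-2)(1 − e^(−2.314)) = 8.537×10^-2 A.

I ≈ 85.4 mA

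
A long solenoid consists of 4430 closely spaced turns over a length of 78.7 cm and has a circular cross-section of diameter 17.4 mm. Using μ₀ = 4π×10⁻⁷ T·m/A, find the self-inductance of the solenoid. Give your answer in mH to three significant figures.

L ≈ 7.45 mH

A = π(d/2)² = π(8.700×10^-3 m)² = 2.378×10^-4 m².
For a long solenoid, L = μ₀N²A/ℓ.
L = (4π×10⁻⁷)(4430)²(2.378×10^-4)/(0.787 m) = 7.451×10^-3 H.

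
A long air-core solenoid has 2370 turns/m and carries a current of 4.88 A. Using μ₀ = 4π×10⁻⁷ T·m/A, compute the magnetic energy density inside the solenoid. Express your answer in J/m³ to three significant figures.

B = μ₀nI = (4π×10⁻⁷)(2.370×10^3)(4.88) = 1.453×10^-2 T.
u = B²/(2μ₀) = (1.453×10^-2)²/(2×4π×10⁻⁷) = 84.046 J/m³.

u ≈ 84.0 J/m³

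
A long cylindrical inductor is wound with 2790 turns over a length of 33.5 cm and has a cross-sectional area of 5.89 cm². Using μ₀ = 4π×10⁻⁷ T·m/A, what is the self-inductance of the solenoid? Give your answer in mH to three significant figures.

A = 5.89 cm² = 5.890×10^-4 m².
For a long solenoid, L = μ₀N²A/ℓ.
L = (4π×10⁻⁷)(2790)²(5.890×10^-4)/(0.335 m) = 1.720×10^-2 H.

L ≈ 17.2 mH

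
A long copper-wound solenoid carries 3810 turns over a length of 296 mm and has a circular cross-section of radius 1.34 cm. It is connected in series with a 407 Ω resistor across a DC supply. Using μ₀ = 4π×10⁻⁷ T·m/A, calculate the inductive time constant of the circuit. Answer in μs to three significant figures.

τ ≈ 85.4 μs

A = πr² = π(1.340×10^-2 m)² = 5.641×10^-4 m².
L = μ₀N²A/ℓ = (4π×10⁻⁷)(3810)²(5.641×10^-4)/(0.296) = 3.476×10^-2 H.
τ = L/R = (3.476×10^-2)/(407) = 8.541×10^-5 s.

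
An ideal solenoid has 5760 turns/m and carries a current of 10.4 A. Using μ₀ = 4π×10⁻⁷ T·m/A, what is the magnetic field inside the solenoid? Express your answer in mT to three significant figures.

Inside a long solenoid, B = μ₀nI.
B = (4π×10⁻⁷)(5.760×10^3 m⁻¹)(10.4 A) = 7.528×10^-2 T.

B ≈ 75.3 mT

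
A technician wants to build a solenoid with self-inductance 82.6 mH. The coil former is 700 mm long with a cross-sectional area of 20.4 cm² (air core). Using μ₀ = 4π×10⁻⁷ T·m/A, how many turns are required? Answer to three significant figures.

A = 20.4 cm² = 2.040×10^-3 m².
From L = μ₀N²A/ℓ, N = √(Lℓ / (μ₀A)).
N = √[(8.260×10^-2)(0.7) / ((4π×10⁻⁷)×2.040×10^-3)] = √(2.255×10^7) ≈ 4749.2.

N ≈ 4750 turns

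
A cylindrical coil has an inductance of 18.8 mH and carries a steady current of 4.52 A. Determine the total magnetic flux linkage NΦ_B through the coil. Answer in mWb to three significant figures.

NΦ_B ≈ 85.0 mWb

From L = NΦ_B/I, the flux linkage is NΦ_B = LI.
NΦ_B = (1.880×10^-2 H)(4.52 A) = 8.498×10^-2 Wb.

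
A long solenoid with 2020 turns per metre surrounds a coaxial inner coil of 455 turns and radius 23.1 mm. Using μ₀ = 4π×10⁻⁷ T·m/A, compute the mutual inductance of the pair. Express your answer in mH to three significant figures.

The outer solenoid produces a uniform field B₁ = μ₀n₁I₁ across the inner coil,
so the flux linkage is N₂Φ = N₂B₁A₂ = μ₀n₁N₂A₂·I₁, giving M = μ₀n₁N₂A₂.
A₂ = πr² = π(2.310×10^-2 m)² = 1.676×10^-3 m².
M = (4π×10⁻⁷)(2020)(455)(1.676×10^-3) = 1.936×10^-3 H.

M ≈ 1.94 mH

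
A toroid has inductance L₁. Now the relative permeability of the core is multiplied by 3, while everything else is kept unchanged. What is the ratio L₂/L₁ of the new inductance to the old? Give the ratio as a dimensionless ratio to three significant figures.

L₂/L₁ = 3.00

For a toroid, L ∝ μᵣN²A/R.
L₂/L₁ = (3) = 3.00.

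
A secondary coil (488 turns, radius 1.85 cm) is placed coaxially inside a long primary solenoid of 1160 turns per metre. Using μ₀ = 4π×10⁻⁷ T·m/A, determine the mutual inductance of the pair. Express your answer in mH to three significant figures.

The outer solenoid produces a uniform field B₁ = μ₀n₁I₁ across the inner coil,
so the flux linkage is N₂Φ = N₂B₁A₂ = μ₀n₁N₂A₂·I₁, giving M = μ₀n₁N₂A₂.
A₂ = πr² = π(1.850×10^-2 m)² = 1.075×10^-3 m².
M = (4π×10⁻⁷)(1160)(488)(1.075×10^-3) = 7.649×10^-4 H.

M ≈ 0.765 mH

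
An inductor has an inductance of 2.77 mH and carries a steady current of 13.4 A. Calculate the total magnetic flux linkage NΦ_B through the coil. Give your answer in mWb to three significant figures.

From L = NΦ_B/I, the flux linkage is NΦ_B = LI.
NΦ_B = (2.770×10^-3 H)(13.4 A) = 3.712×10^-2 Wb.

NΦ_B ≈ 37.1 mWb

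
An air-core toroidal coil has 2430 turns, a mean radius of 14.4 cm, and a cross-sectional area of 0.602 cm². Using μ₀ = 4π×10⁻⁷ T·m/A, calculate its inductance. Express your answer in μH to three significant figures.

L ≈ 494 μH

For a thin toroid, L = μ₀N²A/(2πR).
L = (4π×10⁻⁷)(2430)²(6.020×10^-5) / (2π×0.144 m) = 4.937×10^-4 H.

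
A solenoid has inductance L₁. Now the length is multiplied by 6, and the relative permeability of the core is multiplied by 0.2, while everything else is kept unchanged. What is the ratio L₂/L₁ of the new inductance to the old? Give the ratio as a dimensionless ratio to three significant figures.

For a solenoid, L ∝ μᵣN²A/ℓ.
L₂/L₁ = (6)^-1 × (0.2) = 0.0333.

L₂/L₁ = 0.0333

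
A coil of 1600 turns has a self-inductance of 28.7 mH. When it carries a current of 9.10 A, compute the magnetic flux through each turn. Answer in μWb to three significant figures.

From L = NΦ_B/I, the flux per turn is Φ_B = LI/N.
Φ_B = (2.870×10^-2 H)(9.10 A)/1600 = 1.632×10^-4 Wb.

Φ_B ≈ 163 μWb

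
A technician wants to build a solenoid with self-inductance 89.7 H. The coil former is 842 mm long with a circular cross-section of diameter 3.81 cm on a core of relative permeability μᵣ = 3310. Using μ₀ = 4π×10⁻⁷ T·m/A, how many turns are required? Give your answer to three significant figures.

A = π(d/2)² = π(1.905×10^-2 m)² = 1.140×10^-3 m².
From L = μ₀μᵣN²A/ℓ, N = √(Lℓ / (μ₀μᵣA)).
N = √[(89.7)(0.842) / ((4π×10⁻⁷)(3310)×1.140×10^-3)] = √(1.593×10^7) ≈ 3990.8.

N ≈ 3990 turns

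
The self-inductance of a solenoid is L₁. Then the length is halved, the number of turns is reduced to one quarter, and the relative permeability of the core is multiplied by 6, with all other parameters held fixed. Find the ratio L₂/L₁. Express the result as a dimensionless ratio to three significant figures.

For a solenoid, L ∝ μᵣN²A/ℓ.
L₂/L₁ = (0.5)^-1 × (0.25)^2 × (6) = 0.750.

L₂/L₁ = 0.750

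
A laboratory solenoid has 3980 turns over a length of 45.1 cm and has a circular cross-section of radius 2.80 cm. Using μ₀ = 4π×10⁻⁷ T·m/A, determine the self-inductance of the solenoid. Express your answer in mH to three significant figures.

L ≈ 109 mH

A = πr² = π(2.800×10^-2 m)² = 2.463×10^-3 m².
For a long solenoid, L = μ₀N²A/ℓ.
L = (4π×10⁻⁷)(3980)²(2.463×10^-3)/(0.451 m) = 0.1087 H.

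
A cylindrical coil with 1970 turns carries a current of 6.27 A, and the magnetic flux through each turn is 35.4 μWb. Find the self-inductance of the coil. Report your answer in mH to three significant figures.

Self-inductance is defined by L = NΦ_B/I (flux linkage over current).
L = (1970)(3.540×10^-5 Wb)/(6.27 A) = 1.112×10^-2 H.

L ≈ 11.1 mH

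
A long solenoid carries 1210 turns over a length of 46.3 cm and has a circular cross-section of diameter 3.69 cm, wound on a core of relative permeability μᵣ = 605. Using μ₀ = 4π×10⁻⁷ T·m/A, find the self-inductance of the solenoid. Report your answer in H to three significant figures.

L ≈ 2.57 H

A = π(d/2)² = π(1.845×10^-2 m)² = 1.069×10^-3 m².
For a long solenoid, L = μ₀μᵣN²A/ℓ.
L = (4π×10⁻⁷)(605)(1210)²(1.069×10^-3)/(0.463 m) = 2.571 H.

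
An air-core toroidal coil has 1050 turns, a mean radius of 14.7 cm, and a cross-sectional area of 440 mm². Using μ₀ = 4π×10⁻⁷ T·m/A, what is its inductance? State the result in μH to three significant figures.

For a thin toroid, L = μ₀N²A/(2πR).
L = (4π×10⁻⁷)(1050)²(4.400×10^-4) / (2π×0.147 m) = 6.600×10^-4 H.

L ≈ 660 μH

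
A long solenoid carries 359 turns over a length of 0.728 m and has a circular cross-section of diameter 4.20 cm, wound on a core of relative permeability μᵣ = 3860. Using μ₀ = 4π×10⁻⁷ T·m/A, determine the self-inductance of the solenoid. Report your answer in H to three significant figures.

L ≈ 1.19 H

A = π(d/2)² = π(2.100×10^-2 m)² = 1.385×10^-3 m².
For a long solenoid, L = μ₀μᵣN²A/ℓ.
L = (4π×10⁻⁷)(3860)(359)²(1.385×10^-3)/(0.728 m) = 1.19 H.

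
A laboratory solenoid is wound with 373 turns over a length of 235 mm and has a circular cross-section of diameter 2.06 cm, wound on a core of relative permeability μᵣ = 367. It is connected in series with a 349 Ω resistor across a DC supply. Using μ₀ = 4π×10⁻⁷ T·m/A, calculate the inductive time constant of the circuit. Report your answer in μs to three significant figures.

A = π(d/2)² = π(1.030×10^-2 m)² = 3.333×10^-4 m².
L = μ₀μᵣN²A/ℓ = (4π×10⁻⁷)(367)(373)²(3.333×10^-4)/(0.235) = 9.100×10^-2 H.
τ = L/R = (9.100×10^-2)/(349) = 2.608×10^-4 s.

τ ≈ 261 μs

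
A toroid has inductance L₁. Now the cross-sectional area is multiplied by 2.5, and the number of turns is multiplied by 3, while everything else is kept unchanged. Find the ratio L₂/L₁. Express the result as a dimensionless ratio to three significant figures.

For a toroid, L ∝ μᵣN²A/R.
L₂/L₁ = (2.5) × (3)^2 = 22.5.

L₂/L₁ = 22.5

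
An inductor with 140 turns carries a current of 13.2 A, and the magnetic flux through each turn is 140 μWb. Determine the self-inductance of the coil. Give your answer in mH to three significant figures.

Self-inductance is defined by L = NΦ_B/I (flux linkage over current).
L = (140)(1.400×10^-4 Wb)/(13.2 A) = 1.4848×10^-3 H.

L ≈ 1.48 mH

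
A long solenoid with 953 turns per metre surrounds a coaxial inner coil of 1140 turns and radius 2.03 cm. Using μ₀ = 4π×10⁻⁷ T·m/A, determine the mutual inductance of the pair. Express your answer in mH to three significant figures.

The outer solenoid produces a uniform field B₁ = μ₀n₁I₁ across the inner coil,
so the flux linkage is N₂Φ = N₂B₁A₂ = μ₀n₁N₂A₂·I₁, giving M = μ₀n₁N₂A₂.
A₂ = πr² = π(2.030×10^-2 m)² = 1.2946×10^-3 m².
M = (4π×10⁻⁷)(953)(1140)(1.2946×10^-3) = 1.767×10^-3 H.

M ≈ 1.77 mH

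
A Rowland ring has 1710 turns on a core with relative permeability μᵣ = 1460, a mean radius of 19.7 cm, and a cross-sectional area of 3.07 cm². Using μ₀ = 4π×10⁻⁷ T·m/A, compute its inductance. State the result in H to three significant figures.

L ≈ 1.33 H

For a thin toroid, L = μ₀μᵣN²A/(2πR).
L = (4π×10⁻⁷)(1460)(1710)²(3.070×10^-4) / (2π×0.197 m) = 1.331 H.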